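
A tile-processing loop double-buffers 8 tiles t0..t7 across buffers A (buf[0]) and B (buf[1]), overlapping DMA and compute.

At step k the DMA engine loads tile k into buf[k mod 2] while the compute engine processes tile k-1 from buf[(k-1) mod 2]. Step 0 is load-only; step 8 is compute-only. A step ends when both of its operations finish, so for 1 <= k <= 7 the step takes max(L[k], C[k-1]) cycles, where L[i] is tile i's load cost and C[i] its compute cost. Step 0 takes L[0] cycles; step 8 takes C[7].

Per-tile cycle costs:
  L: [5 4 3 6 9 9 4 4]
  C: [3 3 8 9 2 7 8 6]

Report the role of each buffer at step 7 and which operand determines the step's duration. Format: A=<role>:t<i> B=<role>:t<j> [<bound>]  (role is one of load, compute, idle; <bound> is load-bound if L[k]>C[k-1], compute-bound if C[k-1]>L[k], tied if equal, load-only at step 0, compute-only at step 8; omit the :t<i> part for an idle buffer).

[0] DMA t0→A (5c) ∥ CU idle ⇒ 5c, clock 5
[1] DMA t1→B (4c) ∥ CU A:t0 (3c) ⇒ 4c, clock 9
[2] DMA t2→A (3c) ∥ CU B:t1 (3c) ⇒ 3c, clock 12
[3] DMA t3→B (6c) ∥ CU A:t2 (8c) ⇒ 8c, clock 20
[4] DMA t4→A (9c) ∥ CU B:t3 (9c) ⇒ 9c, clock 29
[5] DMA t5→B (9c) ∥ CU A:t4 (2c) ⇒ 9c, clock 38
[6] DMA t6→A (4c) ∥ CU B:t5 (7c) ⇒ 7c, clock 45
[7] DMA t7→B (4c) ∥ CU A:t6 (8c) ⇒ 8c, clock 53
[8] DMA idle ∥ CU B:t7 (6c) ⇒ 6c, clock 59

step 7: A=compute:t6 B=load:t7 [compute-bound]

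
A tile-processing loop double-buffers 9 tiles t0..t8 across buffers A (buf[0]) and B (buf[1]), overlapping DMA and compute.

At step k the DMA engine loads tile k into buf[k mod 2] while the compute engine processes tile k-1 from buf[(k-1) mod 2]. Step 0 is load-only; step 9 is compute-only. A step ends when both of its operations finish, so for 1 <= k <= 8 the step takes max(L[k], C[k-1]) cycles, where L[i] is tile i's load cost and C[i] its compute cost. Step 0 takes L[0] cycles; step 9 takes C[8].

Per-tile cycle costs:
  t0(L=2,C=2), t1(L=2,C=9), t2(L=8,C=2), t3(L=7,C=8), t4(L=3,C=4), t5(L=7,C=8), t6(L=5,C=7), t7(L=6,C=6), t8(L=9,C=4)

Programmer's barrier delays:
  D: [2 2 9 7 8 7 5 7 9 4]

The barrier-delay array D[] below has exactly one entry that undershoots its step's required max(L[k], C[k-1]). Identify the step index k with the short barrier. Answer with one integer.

[0] required=L[0]=2=2 vs D=2 ok
[1] required=max(L[1]=2,C[0]=2)=2 vs D=2 ok
[2] required=max(L[2]=8,C[1]=9)=9 vs D=9 ok
[3] required=max(L[3]=7,C[2]=2)=7 vs D=7 ok
[4] required=max(L[4]=3,C[3]=8)=8 vs D=8 ok
[5] required=max(L[5]=7,C[4]=4)=7 vs D=7 ok
[6] required=max(L[6]=5,C[5]=8)=8 vs D=5 SHORT
[7] required=max(L[7]=6,C[6]=7)=7 vs D=7 ok
[8] required=max(L[8]=9,C[7]=6)=9 vs D=9 ok
[9] required=C[8]=4=4 vs D=4 ok

hazard at step 6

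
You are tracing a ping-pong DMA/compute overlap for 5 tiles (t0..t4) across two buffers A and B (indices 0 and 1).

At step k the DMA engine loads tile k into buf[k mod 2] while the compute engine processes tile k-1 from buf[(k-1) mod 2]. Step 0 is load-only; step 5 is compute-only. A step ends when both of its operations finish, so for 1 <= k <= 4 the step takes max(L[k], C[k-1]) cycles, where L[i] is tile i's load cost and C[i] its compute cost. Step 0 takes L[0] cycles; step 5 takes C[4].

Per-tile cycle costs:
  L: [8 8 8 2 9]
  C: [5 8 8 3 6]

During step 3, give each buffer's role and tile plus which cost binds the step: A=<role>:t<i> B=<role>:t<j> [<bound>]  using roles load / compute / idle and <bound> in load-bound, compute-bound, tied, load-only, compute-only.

step 3: A=compute:t2 B=load:t3 [compute-bound]

k=0 load=t0/8c comp=- wait=8 total=8
k=1 load=t1/8c comp=t0/5c wait=8 total=16
k=2 load=t2/8c comp=t1/8c wait=8 total=24
k=3 load=t3/2c comp=t2/8c wait=8 total=32
k=4 load=t4/9c comp=t3/3c wait=9 total=41
k=5 load=- comp=t4/6c wait=6 total=47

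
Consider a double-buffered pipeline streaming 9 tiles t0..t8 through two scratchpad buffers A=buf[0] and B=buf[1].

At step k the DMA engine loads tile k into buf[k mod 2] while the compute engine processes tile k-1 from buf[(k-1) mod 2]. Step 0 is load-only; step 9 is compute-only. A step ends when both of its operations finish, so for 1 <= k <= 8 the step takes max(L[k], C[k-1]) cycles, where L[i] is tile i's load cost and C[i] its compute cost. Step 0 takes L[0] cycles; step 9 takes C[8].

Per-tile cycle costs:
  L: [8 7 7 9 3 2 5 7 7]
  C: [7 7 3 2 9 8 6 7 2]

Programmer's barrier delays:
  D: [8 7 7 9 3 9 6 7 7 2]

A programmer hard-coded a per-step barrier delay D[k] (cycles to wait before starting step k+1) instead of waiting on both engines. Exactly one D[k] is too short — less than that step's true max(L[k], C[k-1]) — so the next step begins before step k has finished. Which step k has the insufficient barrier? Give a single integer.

hazard at step 6

step 0: need L[0]=8 = 8; D[0]=8 ok
step 1: need max(L[1]=7,C[0]=7) = 7; D[1]=7 ok
step 2: need max(L[2]=7,C[1]=7) = 7; D[2]=7 ok
step 3: need max(L[3]=9,C[2]=3) = 9; D[3]=9 ok
step 4: need max(L[4]=3,C[3]=2) = 3; D[4]=3 ok
step 5: need max(L[5]=2,C[4]=9) = 9; D[5]=9 ok
step 6: need max(L[6]=5,C[5]=8) = 8; D[6]=6 SHORT
step 7: need max(L[7]=7,C[6]=6) = 7; D[7]=7 ok
step 8: need max(L[8]=7,C[7]=7) = 7; D[8]=7 ok
step 9: need C[8]=2 = 2; D[9]=2 ok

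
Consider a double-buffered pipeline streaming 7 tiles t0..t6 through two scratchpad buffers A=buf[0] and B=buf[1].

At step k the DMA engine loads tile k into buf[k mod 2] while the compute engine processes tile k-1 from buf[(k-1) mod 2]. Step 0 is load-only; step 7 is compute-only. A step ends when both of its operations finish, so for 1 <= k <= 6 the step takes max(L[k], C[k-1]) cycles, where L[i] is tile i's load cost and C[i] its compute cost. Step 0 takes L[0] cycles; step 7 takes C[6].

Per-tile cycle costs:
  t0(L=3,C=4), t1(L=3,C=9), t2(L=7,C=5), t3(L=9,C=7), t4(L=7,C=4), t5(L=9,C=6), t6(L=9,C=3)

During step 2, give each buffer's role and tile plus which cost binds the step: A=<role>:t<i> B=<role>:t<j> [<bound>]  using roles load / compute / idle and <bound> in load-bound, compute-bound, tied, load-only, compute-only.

  0. 3=3c; end=3; A:t0 B:-
  1. max(3,4)=4c; end=7; A:t0 B:t1
  2. max(7,9)=9c; end=16; A:t2 B:t1
  3. max(9,5)=9c; end=25; A:t2 B:t3
  4. max(7,7)=7c; end=32; A:t4 B:t3
  5. max(9,4)=9c; end=41; A:t4 B:t5
  6. max(9,6)=9c; end=50; A:t6 B:t5
  7. 3=3c; end=53; A:t6 B:t5

step 2: A=load:t2 B=compute:t1 [compute-bound]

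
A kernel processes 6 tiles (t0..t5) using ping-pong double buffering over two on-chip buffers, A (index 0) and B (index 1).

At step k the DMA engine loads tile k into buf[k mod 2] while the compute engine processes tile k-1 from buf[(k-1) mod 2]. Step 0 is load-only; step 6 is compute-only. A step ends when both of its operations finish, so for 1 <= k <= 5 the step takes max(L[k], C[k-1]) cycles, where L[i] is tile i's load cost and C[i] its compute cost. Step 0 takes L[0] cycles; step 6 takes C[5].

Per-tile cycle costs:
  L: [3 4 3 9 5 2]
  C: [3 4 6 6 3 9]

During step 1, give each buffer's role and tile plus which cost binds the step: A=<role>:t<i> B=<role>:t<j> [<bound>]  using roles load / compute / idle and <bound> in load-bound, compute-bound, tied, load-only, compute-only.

step 0: L[0]=3 → dur=3, Σ=3 | A=load:t0 B=idle [load-only]
step 1: L[1]=4 C[0]=3 → dur=4, Σ=7 | A=compute:t0 B=load:t1 [load-bound]
step 2: L[2]=3 C[1]=4 → dur=4, Σ=11 | A=load:t2 B=compute:t1 [compute-bound]
step 3: L[3]=9 C[2]=6 → dur=9, Σ=20 | A=compute:t2 B=load:t3 [load-bound]
step 4: L[4]=5 C[3]=6 → dur=6, Σ=26 | A=load:t4 B=compute:t3 [compute-bound]
step 5: L[5]=2 C[4]=3 → dur=3, Σ=29 | A=compute:t4 B=load:t5 [compute-bound]
step 6: C[5]=9 → dur=9, Σ=38 | A=idle B=compute:t5 [compute-only]

step 1: A=compute:t0 B=load:t1 [load-bound]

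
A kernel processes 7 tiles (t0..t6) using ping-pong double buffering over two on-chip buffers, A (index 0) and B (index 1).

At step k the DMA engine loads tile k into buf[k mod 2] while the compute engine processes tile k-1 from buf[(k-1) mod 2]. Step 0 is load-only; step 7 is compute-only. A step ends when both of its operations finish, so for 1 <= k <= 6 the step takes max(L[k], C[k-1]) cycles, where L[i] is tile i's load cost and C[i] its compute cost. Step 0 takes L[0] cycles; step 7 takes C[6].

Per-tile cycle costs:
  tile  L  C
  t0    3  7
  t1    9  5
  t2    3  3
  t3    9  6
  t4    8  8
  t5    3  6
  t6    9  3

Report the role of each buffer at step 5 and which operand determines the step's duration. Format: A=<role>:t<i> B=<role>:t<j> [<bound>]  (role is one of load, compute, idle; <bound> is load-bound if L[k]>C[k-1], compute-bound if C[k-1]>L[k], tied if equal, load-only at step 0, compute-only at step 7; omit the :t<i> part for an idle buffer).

step 0: L[0]=3 → dur=3, Σ=3 | A=load:t0 B=idle [load-only]
step 1: L[1]=9 C[0]=7 → dur=9, Σ=12 | A=compute:t0 B=load:t1 [load-bound]
step 2: L[2]=3 C[1]=5 → dur=5, Σ=17 | A=load:t2 B=compute:t1 [compute-bound]
step 3: L[3]=9 C[2]=3 → dur=9, Σ=26 | A=compute:t2 B=load:t3 [load-bound]
step 4: L[4]=8 C[3]=6 → dur=8, Σ=34 | A=load:t4 B=compute:t3 [load-bound]
step 5: L[5]=3 C[4]=8 → dur=8, Σ=42 | A=compute:t4 B=load:t5 [compute-bound]
step 6: L[6]=9 C[5]=6 → dur=9, Σ=51 | A=load:t6 B=compute:t5 [load-bound]
step 7: C[6]=3 → dur=3, Σ=54 | A=compute:t6 B=idle [compute-only]

step 5: A=compute:t4 B=load:t5 [compute-bound]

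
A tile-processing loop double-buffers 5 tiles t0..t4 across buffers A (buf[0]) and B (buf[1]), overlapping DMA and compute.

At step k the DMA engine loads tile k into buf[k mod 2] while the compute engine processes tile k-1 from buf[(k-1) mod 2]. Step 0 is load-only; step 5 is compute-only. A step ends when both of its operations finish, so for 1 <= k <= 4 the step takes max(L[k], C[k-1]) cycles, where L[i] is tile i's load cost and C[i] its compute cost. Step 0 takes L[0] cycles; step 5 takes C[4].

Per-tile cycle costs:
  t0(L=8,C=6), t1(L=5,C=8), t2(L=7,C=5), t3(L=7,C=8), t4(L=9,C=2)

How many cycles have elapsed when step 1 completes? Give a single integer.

end_cycle[1] = 14

step 0: L[0]=8 → dur=8, Σ=8 | A=load:t0 B=idle [load-only]
step 1: L[1]=5 C[0]=6 → dur=6, Σ=14 | A=compute:t0 B=load:t1 [compute-bound]
step 2: L[2]=7 C[1]=8 → dur=8, Σ=22 | A=load:t2 B=compute:t1 [compute-bound]
step 3: L[3]=7 C[2]=5 → dur=7, Σ=29 | A=compute:t2 B=load:t3 [load-bound]
step 4: L[4]=9 C[3]=8 → dur=9, Σ=38 | A=load:t4 B=compute:t3 [load-bound]
step 5: C[4]=2 → dur=2, Σ=40 | A=compute:t4 B=idle [compute-only]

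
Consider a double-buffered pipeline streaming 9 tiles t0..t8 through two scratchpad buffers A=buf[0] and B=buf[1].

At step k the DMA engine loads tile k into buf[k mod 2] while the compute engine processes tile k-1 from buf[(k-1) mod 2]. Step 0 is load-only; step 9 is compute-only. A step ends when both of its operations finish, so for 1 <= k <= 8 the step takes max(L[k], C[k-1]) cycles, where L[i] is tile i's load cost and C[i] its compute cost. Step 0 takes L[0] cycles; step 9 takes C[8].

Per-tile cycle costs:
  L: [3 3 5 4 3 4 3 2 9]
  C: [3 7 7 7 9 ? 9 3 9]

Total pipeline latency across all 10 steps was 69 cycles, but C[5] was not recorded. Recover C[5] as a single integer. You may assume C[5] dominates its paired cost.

C[5] = 6

step 0 | dur = L[0]=3 = 3
step 1 | dur = max(L[1]=3, C[0]=3) = 3
step 2 | dur = max(L[2]=5, C[1]=7) = 7
step 3 | dur = max(L[3]=4, C[2]=7) = 7
step 4 | dur = max(L[4]=3, C[3]=7) = 7
step 5 | dur = max(L[5]=4, C[4]=9) = 9
step 6 | dur = max(L[6]=3, C[5]=?) = C[5]  (unknown; binding)
step 7 | dur = max(L[7]=2, C[6]=9) = 9
step 8 | dur = max(L[8]=9, C[7]=3) = 9
step 9 | dur = C[8]=9 = 9
sum of known step durations = 63
dur[6] = total - known = 69 - 63 = 6
C[5] is the binding max in step 6, so C[5] = dur[6] = 6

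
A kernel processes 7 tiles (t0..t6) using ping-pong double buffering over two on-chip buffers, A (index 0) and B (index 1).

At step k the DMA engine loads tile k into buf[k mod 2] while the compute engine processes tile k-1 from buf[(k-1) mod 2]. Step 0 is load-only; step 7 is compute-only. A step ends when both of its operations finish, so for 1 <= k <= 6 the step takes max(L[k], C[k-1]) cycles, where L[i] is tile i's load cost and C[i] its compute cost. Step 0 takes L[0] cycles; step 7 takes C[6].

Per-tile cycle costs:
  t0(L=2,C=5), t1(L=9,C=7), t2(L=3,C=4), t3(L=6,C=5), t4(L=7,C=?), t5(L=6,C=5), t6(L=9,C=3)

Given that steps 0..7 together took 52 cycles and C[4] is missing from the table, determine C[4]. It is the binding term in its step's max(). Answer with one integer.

C[4] = 9

step 0 = dur = L[0]=2 = 2
step 1 = dur = max(L[1]=9, C[0]=5) = 9
step 2 = dur = max(L[2]=3, C[1]=7) = 7
step 3 = dur = max(L[3]=6, C[2]=4) = 6
step 4 = dur = max(L[4]=7, C[3]=5) = 7
step 5 = dur = max(L[5]=6, C[4]=?) = C[4]  (unknown; binding)
step 6 = dur = max(L[6]=9, C[5]=5) = 9
step 7 = dur = C[6]=3 = 3
sum of known step durations = 43
dur[5] = total - known = 52 - 43 = 9
C[4] is the binding max in step 5, so C[4] = dur[5] = 9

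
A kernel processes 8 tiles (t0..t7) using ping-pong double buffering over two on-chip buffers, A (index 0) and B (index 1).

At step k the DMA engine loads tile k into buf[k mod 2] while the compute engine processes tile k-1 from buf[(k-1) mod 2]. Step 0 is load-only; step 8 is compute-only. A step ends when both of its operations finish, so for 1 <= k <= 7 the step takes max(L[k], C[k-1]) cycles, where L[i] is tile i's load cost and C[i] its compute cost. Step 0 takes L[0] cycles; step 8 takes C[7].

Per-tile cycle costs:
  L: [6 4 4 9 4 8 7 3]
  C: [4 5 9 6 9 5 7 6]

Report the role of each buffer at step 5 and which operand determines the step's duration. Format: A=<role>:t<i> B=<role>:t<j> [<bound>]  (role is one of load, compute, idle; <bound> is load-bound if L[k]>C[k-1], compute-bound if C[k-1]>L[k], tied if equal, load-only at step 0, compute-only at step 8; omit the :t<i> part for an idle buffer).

  0. 6=6c; end=6; A:t0 B:-
  1. max(4,4)=4c; end=10; A:t0 B:t1
  2. max(4,5)=5c; end=15; A:t2 B:t1
  3. max(9,9)=9c; end=24; A:t2 B:t3
  4. max(4,6)=6c; end=30; A:t4 B:t3
  5. max(8,9)=9c; end=39; A:t4 B:t5
  6. max(7,5)=7c; end=46; A:t6 B:t5
  7. max(3,7)=7c; end=53; A:t6 B:t7
  8. 6=6c; end=59; A:t6 B:t7

step 5: A=compute:t4 B=load:t5 [compute-bound]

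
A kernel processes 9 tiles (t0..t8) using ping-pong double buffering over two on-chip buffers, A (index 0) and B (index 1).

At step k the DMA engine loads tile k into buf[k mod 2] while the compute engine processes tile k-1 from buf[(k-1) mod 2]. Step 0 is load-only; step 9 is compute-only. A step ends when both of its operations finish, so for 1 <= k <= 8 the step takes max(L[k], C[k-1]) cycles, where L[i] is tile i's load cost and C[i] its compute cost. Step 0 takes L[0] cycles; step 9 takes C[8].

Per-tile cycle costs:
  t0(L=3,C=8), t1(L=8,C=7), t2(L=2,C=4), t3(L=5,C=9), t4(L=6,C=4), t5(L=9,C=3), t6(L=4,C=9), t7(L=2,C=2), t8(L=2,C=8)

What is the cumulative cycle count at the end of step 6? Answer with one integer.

step 0: L[0]=3 → dur=3, Σ=3 | A=load:t0 B=idle [load-only]
step 1: L[1]=8 C[0]=8 → dur=8, Σ=11 | A=compute:t0 B=load:t1 [tied]
step 2: L[2]=2 C[1]=7 → dur=7, Σ=18 | A=load:t2 B=compute:t1 [compute-bound]
step 3: L[3]=5 C[2]=4 → dur=5, Σ=23 | A=compute:t2 B=load:t3 [load-bound]
step 4: L[4]=6 C[3]=9 → dur=9, Σ=32 | A=load:t4 B=compute:t3 [compute-bound]
step 5: L[5]=9 C[4]=4 → dur=9, Σ=41 | A=compute:t4 B=load:t5 [load-bound]
step 6: L[6]=4 C[5]=3 → dur=4, Σ=45 | A=load:t6 B=compute:t5 [load-bound]
step 7: L[7]=2 C[6]=9 → dur=9, Σ=54 | A=compute:t6 B=load:t7 [compute-bound]
step 8: L[8]=2 C[7]=2 → dur=2, Σ=56 | A=load:t8 B=compute:t7 [tied]
step 9: C[8]=8 → dur=8, Σ=64 | A=compute:t8 B=idle [compute-only]

end_cycle[6] = 45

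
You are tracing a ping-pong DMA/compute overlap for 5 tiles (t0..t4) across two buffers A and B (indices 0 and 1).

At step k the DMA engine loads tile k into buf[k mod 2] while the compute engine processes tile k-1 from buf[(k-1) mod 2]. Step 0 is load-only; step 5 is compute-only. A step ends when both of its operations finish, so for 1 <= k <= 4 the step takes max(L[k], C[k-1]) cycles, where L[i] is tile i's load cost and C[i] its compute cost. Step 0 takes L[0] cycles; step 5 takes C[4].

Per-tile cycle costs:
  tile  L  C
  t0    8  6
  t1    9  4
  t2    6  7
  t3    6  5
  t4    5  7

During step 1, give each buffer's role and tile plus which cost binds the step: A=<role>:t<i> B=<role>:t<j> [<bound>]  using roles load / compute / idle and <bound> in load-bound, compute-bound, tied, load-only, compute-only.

[0] DMA t0→A (8c) ∥ CU idle ⇒ 8c, clock 8
[1] DMA t1→B (9c) ∥ CU A:t0 (6c) ⇒ 9c, clock 17
[2] DMA t2→A (6c) ∥ CU B:t1 (4c) ⇒ 6c, clock 23
[3] DMA t3→B (6c) ∥ CU A:t2 (7c) ⇒ 7c, clock 30
[4] DMA t4→A (5c) ∥ CU B:t3 (5c) ⇒ 5c, clock 35
[5] DMA idle ∥ CU A:t4 (7c) ⇒ 7c, clock 42

step 1: A=compute:t0 B=load:t1 [load-bound]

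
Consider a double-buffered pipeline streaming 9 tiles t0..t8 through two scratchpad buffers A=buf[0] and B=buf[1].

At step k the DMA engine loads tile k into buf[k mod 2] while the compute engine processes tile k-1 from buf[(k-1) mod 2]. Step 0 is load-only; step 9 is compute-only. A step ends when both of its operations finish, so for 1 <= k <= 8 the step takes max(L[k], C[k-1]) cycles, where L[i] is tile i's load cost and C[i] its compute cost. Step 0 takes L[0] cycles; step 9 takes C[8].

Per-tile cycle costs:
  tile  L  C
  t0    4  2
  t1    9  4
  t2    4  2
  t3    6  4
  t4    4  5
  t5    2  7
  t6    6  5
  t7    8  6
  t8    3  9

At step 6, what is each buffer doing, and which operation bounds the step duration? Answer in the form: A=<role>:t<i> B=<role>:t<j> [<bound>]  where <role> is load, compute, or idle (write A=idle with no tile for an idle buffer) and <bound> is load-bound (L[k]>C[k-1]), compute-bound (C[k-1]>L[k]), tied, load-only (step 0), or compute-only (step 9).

step 6: A=load:t6 B=compute:t5 [compute-bound]

step 0: L[0]=4 → dur=4, Σ=4 | A=load:t0 B=idle [load-only]
step 1: L[1]=9 C[0]=2 → dur=9, Σ=13 | A=compute:t0 B=load:t1 [load-bound]
step 2: L[2]=4 C[1]=4 → dur=4, Σ=17 | A=load:t2 B=compute:t1 [tied]
step 3: L[3]=6 C[2]=2 → dur=6, Σ=23 | A=compute:t2 B=load:t3 [load-bound]
step 4: L[4]=4 C[3]=4 → dur=4, Σ=27 | A=load:t4 B=compute:t3 [tied]
step 5: L[5]=2 C[4]=5 → dur=5, Σ=32 | A=compute:t4 B=load:t5 [compute-bound]
step 6: L[6]=6 C[5]=7 → dur=7, Σ=39 | A=load:t6 B=compute:t5 [compute-bound]
step 7: L[7]=8 C[6]=5 → dur=8, Σ=47 | A=compute:t6 B=load:t7 [load-bound]
step 8: L[8]=3 C[7]=6 → dur=6, Σ=53 | A=load:t8 B=compute:t7 [compute-bound]
step 9: C[8]=9 → dur=9, Σ=62 | A=compute:t8 B=idle [compute-only]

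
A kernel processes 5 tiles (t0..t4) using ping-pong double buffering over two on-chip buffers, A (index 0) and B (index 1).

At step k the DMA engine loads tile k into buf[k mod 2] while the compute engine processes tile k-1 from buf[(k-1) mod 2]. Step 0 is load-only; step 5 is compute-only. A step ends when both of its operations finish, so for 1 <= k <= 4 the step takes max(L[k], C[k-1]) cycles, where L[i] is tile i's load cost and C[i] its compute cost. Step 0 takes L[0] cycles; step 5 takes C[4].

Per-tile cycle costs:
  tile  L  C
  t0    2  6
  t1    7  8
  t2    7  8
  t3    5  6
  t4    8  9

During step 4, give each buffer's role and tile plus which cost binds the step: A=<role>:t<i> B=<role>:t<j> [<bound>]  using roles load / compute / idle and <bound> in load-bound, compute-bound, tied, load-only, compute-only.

k=0 load=t0/2c comp=- wait=2 total=2
k=1 load=t1/7c comp=t0/6c wait=7 total=9
k=2 load=t2/7c comp=t1/8c wait=8 total=17
k=3 load=t3/5c comp=t2/8c wait=8 total=25
k=4 load=t4/8c comp=t3/6c wait=8 total=33
k=5 load=- comp=t4/9c wait=9 total=42

step 4: A=load:t4 B=compute:t3 [load-bound]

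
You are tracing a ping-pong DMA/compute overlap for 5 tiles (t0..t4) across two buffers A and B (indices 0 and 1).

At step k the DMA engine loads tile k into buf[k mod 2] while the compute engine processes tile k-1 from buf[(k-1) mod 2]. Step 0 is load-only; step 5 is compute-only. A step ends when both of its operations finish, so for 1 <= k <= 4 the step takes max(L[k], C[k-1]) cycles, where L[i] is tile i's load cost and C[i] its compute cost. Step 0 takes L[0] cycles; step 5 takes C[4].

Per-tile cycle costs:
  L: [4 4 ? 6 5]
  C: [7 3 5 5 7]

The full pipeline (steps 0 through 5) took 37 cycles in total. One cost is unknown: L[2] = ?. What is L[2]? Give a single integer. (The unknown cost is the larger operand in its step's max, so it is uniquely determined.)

L[2] = 8

step 0 → dur = L[0]=4 = 4
step 1 → dur = max(L[1]=4, C[0]=7) = 7
step 2 → dur = max(L[2]=?, C[1]=3) = L[2]  (unknown; binding)
step 3 → dur = max(L[3]=6, C[2]=5) = 6
step 4 → dur = max(L[4]=5, C[3]=5) = 5
step 5 → dur = C[4]=7 = 7
sum of known step durations = 29
dur[2] = total - known = 37 - 29 = 8
L[2] is the binding max in step 2, so L[2] = dur[2] = 8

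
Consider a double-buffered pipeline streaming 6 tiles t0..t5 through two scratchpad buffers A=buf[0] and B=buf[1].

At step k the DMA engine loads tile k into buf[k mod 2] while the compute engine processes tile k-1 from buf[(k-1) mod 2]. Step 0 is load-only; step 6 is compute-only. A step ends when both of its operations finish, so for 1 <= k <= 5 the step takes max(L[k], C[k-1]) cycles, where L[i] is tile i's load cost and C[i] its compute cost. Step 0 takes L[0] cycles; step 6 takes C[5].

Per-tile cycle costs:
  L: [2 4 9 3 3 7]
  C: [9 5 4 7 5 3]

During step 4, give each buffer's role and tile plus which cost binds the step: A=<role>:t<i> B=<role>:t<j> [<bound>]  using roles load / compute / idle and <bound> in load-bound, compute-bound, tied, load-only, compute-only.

  0. 2=2c; end=2; A:t0 B:-
  1. max(4,9)=9c; end=11; A:t0 B:t1
  2. max(9,5)=9c; end=20; A:t2 B:t1
  3. max(3,4)=4c; end=24; A:t2 B:t3
  4. max(3,7)=7c; end=31; A:t4 B:t3
  5. max(7,5)=7c; end=38; A:t4 B:t5
  6. 3=3c; end=41; A:t4 B:t5

step 4: A=load:t4 B=compute:t3 [compute-bound]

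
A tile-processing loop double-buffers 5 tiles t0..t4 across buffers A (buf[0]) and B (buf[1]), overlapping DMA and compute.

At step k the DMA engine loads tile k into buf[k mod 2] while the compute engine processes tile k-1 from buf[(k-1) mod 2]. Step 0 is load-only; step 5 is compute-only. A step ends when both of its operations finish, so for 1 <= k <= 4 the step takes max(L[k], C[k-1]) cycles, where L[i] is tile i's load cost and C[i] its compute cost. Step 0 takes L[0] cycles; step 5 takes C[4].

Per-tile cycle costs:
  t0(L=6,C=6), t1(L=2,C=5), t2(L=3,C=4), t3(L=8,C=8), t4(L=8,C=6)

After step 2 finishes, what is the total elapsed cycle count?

end_cycle[2] = 17

  0. 6=6c; end=6; A:t0 B:-
  1. max(2,6)=6c; end=12; A:t0 B:t1
  2. max(3,5)=5c; end=17; A:t2 B:t1
  3. max(8,4)=8c; end=25; A:t2 B:t3
  4. max(8,8)=8c; end=33; A:t4 B:t3
  5. 6=6c; end=39; A:t4 B:t3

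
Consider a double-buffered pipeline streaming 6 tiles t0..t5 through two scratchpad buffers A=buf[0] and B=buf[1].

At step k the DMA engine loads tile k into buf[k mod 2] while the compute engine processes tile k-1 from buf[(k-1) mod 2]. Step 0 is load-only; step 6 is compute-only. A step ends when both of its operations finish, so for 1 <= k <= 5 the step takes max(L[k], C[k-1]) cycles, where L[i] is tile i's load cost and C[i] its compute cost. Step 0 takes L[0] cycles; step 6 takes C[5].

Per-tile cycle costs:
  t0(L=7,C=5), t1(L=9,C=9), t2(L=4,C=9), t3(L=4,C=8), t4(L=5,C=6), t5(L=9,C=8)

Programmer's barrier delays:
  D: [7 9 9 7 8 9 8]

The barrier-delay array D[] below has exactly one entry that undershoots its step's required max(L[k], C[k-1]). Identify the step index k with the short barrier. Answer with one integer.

[0] required=L[0]=7=7 vs D=7 ok
[1] required=max(L[1]=9,C[0]=5)=9 vs D=9 ok
[2] required=max(L[2]=4,C[1]=9)=9 vs D=9 ok
[3] required=max(L[3]=4,C[2]=9)=9 vs D=7 SHORT
[4] required=max(L[4]=5,C[3]=8)=8 vs D=8 ok
[5] required=max(L[5]=9,C[4]=6)=9 vs D=9 ok
[6] required=C[5]=8=8 vs D=8 ok

hazard at step 3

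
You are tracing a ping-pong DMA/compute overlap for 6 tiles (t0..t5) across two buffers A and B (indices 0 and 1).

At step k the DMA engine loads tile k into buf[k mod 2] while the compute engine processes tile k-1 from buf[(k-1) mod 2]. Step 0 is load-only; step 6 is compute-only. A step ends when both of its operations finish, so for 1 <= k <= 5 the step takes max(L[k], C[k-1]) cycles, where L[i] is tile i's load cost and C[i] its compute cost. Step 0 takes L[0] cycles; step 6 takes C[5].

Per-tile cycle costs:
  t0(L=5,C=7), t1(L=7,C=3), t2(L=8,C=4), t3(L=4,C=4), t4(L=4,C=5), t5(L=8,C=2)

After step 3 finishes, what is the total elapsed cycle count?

end_cycle[3] = 24

step 0: L[0]=5 → dur=5, Σ=5 | A=load:t0 B=idle [load-only]
step 1: L[1]=7 C[0]=7 → dur=7, Σ=12 | A=compute:t0 B=load:t1 [tied]
step 2: L[2]=8 C[1]=3 → dur=8, Σ=20 | A=load:t2 B=compute:t1 [load-bound]
step 3: L[3]=4 C[2]=4 → dur=4, Σ=24 | A=compute:t2 B=load:t3 [tied]
step 4: L[4]=4 C[3]=4 → dur=4, Σ=28 | A=load:t4 B=compute:t3 [tied]
step 5: L[5]=8 C[4]=5 → dur=8, Σ=36 | A=compute:t4 B=load:t5 [load-bound]
step 6: C[5]=2 → dur=2, Σ=38 | A=idle B=compute:t5 [compute-only]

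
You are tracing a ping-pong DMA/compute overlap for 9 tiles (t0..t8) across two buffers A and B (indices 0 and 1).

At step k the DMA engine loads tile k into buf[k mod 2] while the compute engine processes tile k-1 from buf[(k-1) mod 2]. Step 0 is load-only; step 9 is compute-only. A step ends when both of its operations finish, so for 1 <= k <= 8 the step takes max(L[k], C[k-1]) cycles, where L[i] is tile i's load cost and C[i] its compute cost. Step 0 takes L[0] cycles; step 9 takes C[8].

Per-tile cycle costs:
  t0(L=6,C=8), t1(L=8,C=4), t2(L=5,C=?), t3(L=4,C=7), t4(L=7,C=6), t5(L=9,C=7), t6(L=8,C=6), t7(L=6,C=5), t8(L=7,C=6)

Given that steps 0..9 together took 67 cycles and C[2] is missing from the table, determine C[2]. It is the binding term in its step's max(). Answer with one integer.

C[2] = 5

step 0 → dur = L[0]=6 = 6
step 1 → dur = max(L[1]=8, C[0]=8) = 8
step 2 → dur = max(L[2]=5, C[1]=4) = 5
step 3 → dur = max(L[3]=4, C[2]=?) = C[2]  (unknown; binding)
step 4 → dur = max(L[4]=7, C[3]=7) = 7
step 5 → dur = max(L[5]=9, C[4]=6) = 9
step 6 → dur = max(L[6]=8, C[5]=7) = 8
step 7 → dur = max(L[7]=6, C[6]=6) = 6
step 8 → dur = max(L[8]=7, C[7]=5) = 7
step 9 → dur = C[8]=6 = 6
sum of known step durations = 62
dur[3] = total - known = 67 - 62 = 5
C[2] is the binding max in step 3, so C[2] = dur[3] = 5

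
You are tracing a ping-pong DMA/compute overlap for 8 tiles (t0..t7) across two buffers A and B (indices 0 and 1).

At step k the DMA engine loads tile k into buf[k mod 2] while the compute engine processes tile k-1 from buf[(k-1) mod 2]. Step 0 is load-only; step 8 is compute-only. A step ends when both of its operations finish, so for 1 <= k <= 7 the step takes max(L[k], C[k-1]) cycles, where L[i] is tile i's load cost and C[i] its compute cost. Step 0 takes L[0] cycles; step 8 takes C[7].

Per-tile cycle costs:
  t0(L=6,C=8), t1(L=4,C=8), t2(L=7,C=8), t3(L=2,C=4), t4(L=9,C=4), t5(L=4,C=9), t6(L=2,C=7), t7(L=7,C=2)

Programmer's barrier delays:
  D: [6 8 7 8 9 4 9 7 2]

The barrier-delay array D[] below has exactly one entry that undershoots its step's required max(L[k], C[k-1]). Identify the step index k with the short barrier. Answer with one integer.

hazard at step 2

[0] required=L[0]=6=6 vs D=6 ok
[1] required=max(L[1]=4,C[0]=8)=8 vs D=8 ok
[2] required=max(L[2]=7,C[1]=8)=8 vs D=7 SHORT
[3] required=max(L[3]=2,C[2]=8)=8 vs D=8 ok
[4] required=max(L[4]=9,C[3]=4)=9 vs D=9 ok
[5] required=max(L[5]=4,C[4]=4)=4 vs D=4 ok
[6] required=max(L[6]=2,C[5]=9)=9 vs D=9 ok
[7] required=max(L[7]=7,C[6]=7)=7 vs D=7 ok
[8] required=C[7]=2=2 vs D=2 ok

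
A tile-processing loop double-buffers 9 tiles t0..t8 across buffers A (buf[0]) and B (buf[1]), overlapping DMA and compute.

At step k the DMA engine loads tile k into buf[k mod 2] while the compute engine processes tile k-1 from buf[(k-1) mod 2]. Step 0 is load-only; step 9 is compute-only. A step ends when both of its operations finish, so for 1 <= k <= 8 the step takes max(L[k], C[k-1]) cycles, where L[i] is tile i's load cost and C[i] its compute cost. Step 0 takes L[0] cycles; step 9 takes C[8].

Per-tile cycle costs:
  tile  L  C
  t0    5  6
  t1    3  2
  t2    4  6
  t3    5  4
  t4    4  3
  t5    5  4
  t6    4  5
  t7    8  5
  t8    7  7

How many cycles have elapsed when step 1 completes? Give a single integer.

step 0: L[0]=5 → dur=5, Σ=5 | A=load:t0 B=idle [load-only]
step 1: L[1]=3 C[0]=6 → dur=6, Σ=11 | A=compute:t0 B=load:t1 [compute-bound]
step 2: L[2]=4 C[1]=2 → dur=4, Σ=15 | A=load:t2 B=compute:t1 [load-bound]
step 3: L[3]=5 C[2]=6 → dur=6, Σ=21 | A=compute:t2 B=load:t3 [compute-bound]
step 4: L[4]=4 C[3]=4 → dur=4, Σ=25 | A=load:t4 B=compute:t3 [tied]
step 5: L[5]=5 C[4]=3 → dur=5, Σ=30 | A=compute:t4 B=load:t5 [load-bound]
step 6: L[6]=4 C[5]=4 → dur=4, Σ=34 | A=load:t6 B=compute:t5 [tied]
step 7: L[7]=8 C[6]=5 → dur=8, Σ=42 | A=compute:t6 B=load:t7 [load-bound]
step 8: L[8]=7 C[7]=5 → dur=7, Σ=49 | A=load:t8 B=compute:t7 [load-bound]
step 9: C[8]=7 → dur=7, Σ=56 | A=compute:t8 B=idle [compute-only]

end_cycle[1] = 11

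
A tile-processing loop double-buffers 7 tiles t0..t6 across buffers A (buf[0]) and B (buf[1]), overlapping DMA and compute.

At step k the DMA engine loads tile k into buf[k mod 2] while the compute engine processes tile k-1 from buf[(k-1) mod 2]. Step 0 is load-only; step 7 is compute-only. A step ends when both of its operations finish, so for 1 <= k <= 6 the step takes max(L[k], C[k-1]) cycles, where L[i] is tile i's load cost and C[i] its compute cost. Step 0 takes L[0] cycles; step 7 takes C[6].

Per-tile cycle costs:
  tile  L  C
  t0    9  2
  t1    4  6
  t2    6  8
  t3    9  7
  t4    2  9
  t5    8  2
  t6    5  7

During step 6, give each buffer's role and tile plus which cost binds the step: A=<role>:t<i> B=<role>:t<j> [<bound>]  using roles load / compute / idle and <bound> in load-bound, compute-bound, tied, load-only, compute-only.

step 6: A=load:t6 B=compute:t5 [load-bound]

step 0: L[0]=9 → dur=9, Σ=9 | A=load:t0 B=idle [load-only]
step 1: L[1]=4 C[0]=2 → dur=4, Σ=13 | A=compute:t0 B=load:t1 [load-bound]
step 2: L[2]=6 C[1]=6 → dur=6, Σ=19 | A=load:t2 B=compute:t1 [tied]
step 3: L[3]=9 C[2]=8 → dur=9, Σ=28 | A=compute:t2 B=load:t3 [load-bound]
step 4: L[4]=2 C[3]=7 → dur=7, Σ=35 | A=load:t4 B=compute:t3 [compute-bound]
step 5: L[5]=8 C[4]=9 → dur=9, Σ=44 | A=compute:t4 B=load:t5 [compute-bound]
step 6: L[6]=5 C[5]=2 → dur=5, Σ=49 | A=load:t6 B=compute:t5 [load-bound]
step 7: C[6]=7 → dur=7, Σ=56 | A=compute:t6 B=idle [compute-only]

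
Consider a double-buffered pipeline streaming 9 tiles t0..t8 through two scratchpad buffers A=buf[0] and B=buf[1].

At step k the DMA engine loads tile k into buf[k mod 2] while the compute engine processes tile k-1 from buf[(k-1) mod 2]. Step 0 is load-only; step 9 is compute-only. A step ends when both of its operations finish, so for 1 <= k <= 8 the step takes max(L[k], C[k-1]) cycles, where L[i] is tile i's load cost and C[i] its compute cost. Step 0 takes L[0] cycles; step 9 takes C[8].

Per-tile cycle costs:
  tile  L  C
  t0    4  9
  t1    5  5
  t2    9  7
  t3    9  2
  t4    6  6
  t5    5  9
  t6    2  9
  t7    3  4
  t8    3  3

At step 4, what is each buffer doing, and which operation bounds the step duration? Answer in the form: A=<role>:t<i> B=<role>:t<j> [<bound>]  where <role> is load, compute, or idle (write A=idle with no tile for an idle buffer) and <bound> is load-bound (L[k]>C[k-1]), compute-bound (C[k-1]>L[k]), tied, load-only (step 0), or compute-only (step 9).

step 4: A=load:t4 B=compute:t3 [load-bound]

[0] DMA t0→A (4c) ∥ CU idle ⇒ 4c, clock 4
[1] DMA t1→B (5c) ∥ CU A:t0 (9c) ⇒ 9c, clock 13
[2] DMA t2→A (9c) ∥ CU B:t1 (5c) ⇒ 9c, clock 22
[3] DMA t3→B (9c) ∥ CU A:t2 (7c) ⇒ 9c, clock 31
[4] DMA t4→A (6c) ∥ CU B:t3 (2c) ⇒ 6c, clock 37
[5] DMA t5→B (5c) ∥ CU A:t4 (6c) ⇒ 6c, clock 43
[6] DMA t6→A (2c) ∥ CU B:t5 (9c) ⇒ 9c, clock 52
[7] DMA t7→B (3c) ∥ CU A:t6 (9c) ⇒ 9c, clock 61
[8] DMA t8→A (3c) ∥ CU B:t7 (4c) ⇒ 4c, clock 65
[9] DMA idle ∥ CU A:t8 (3c) ⇒ 3c, clock 68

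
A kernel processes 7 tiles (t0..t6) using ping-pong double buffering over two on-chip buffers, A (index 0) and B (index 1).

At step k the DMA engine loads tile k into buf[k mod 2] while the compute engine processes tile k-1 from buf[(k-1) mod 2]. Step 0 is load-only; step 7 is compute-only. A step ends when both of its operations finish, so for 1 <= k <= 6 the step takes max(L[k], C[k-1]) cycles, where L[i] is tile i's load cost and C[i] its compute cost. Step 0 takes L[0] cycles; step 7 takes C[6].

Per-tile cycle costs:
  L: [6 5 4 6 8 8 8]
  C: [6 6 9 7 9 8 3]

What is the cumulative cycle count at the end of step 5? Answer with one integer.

[0] DMA t0→A (6c) ∥ CU idle ⇒ 6c, clock 6
[1] DMA t1→B (5c) ∥ CU A:t0 (6c) ⇒ 6c, clock 12
[2] DMA t2→A (4c) ∥ CU B:t1 (6c) ⇒ 6c, clock 18
[3] DMA t3→B (6c) ∥ CU A:t2 (9c) ⇒ 9c, clock 27
[4] DMA t4→A (8c) ∥ CU B:t3 (7c) ⇒ 8c, clock 35
[5] DMA t5→B (8c) ∥ CU A:t4 (9c) ⇒ 9c, clock 44
[6] DMA t6→A (8c) ∥ CU B:t5 (8c) ⇒ 8c, clock 52
[7] DMA idle ∥ CU A:t6 (3c) ⇒ 3c, clock 55

end_cycle[5] = 44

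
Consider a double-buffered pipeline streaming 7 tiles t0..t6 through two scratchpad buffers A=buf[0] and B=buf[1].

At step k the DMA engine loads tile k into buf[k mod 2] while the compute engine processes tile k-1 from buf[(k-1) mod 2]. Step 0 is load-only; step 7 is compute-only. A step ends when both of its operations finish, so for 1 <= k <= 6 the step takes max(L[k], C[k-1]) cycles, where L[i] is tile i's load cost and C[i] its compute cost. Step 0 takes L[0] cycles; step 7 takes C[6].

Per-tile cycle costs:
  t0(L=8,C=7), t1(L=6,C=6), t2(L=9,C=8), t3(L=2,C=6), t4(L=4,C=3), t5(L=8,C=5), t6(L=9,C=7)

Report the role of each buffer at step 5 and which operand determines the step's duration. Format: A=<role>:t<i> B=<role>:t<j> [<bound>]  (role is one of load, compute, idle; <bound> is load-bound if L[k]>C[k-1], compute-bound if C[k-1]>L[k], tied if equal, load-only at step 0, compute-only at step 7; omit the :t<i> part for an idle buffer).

step 5: A=compute:t4 B=load:t5 [load-bound]

  0. 8=8c; end=8; A:t0 B:-
  1. max(6,7)=7c; end=15; A:t0 B:t1
  2. max(9,6)=9c; end=24; A:t2 B:t1
  3. max(2,8)=8c; end=32; A:t2 B:t3
  4. max(4,6)=6c; end=38; A:t4 B:t3
  5. max(8,3)=8c; end=46; A:t4 B:t5
  6. max(9,5)=9c; end=55; A:t6 B:t5
  7. 7=7c; end=62; A:t6 B:t5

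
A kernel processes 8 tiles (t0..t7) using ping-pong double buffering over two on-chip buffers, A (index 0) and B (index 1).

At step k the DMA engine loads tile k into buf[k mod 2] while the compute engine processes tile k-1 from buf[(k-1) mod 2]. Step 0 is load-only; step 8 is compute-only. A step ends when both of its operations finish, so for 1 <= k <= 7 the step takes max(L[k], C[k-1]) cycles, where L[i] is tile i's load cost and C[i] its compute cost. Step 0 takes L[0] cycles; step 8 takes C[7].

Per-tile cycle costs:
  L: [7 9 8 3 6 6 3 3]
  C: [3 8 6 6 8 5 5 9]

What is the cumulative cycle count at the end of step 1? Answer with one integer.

k=0 load=t0/7c comp=- wait=7 total=7
k=1 load=t1/9c comp=t0/3c wait=9 total=16
k=2 load=t2/8c comp=t1/8c wait=8 total=24
k=3 load=t3/3c comp=t2/6c wait=6 total=30
k=4 load=t4/6c comp=t3/6c wait=6 total=36
k=5 load=t5/6c comp=t4/8c wait=8 total=44
k=6 load=t6/3c comp=t5/5c wait=5 total=49
k=7 load=t7/3c comp=t6/5c wait=5 total=54
k=8 load=- comp=t7/9c wait=9 total=63

end_cycle[1] = 16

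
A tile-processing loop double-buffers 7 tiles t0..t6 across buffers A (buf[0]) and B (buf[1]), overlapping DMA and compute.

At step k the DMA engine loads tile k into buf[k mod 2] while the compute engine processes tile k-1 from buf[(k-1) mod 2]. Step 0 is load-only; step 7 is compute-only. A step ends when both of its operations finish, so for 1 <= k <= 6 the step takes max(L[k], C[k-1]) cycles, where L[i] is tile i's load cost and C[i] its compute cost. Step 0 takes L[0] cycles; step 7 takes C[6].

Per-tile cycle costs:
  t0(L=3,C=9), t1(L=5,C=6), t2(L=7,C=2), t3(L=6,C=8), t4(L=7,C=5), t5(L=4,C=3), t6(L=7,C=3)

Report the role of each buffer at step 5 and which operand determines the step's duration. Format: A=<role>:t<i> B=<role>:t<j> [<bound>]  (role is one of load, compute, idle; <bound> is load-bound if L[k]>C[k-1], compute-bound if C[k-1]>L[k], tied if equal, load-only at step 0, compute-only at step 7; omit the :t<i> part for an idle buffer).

k=0 load=t0/3c comp=- wait=3 total=3
k=1 load=t1/5c comp=t0/9c wait=9 total=12
k=2 load=t2/7c comp=t1/6c wait=7 total=19
k=3 load=t3/6c comp=t2/2c wait=6 total=25
k=4 load=t4/7c comp=t3/8c wait=8 total=33
k=5 load=t5/4c comp=t4/5c wait=5 total=38
k=6 load=t6/7c comp=t5/3c wait=7 total=45
k=7 load=- comp=t6/3c wait=3 total=48

step 5: A=compute:t4 B=load:t5 [compute-bound]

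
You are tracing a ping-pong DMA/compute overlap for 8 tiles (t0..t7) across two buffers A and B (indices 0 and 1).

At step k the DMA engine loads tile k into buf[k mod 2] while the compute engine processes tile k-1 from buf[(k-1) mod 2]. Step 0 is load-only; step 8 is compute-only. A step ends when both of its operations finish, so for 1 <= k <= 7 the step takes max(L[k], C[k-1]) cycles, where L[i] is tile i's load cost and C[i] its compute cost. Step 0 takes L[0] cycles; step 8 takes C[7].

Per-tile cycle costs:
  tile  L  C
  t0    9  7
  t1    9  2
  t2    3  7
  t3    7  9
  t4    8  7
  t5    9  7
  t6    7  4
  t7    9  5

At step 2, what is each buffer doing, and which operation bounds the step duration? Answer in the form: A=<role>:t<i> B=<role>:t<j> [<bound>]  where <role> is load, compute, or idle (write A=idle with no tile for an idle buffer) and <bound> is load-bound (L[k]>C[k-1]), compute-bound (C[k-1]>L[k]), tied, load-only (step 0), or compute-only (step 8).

step 2: A=load:t2 B=compute:t1 [load-bound]

step 0: L[0]=9 → dur=9, Σ=9 | A=load:t0 B=idle [load-only]
step 1: L[1]=9 C[0]=7 → dur=9, Σ=18 | A=compute:t0 B=load:t1 [load-bound]
step 2: L[2]=3 C[1]=2 → dur=3, Σ=21 | A=load:t2 B=compute:t1 [load-bound]
step 3: L[3]=7 C[2]=7 → dur=7, Σ=28 | A=compute:t2 B=load:t3 [tied]
step 4: L[4]=8 C[3]=9 → dur=9, Σ=37 | A=load:t4 B=compute:t3 [compute-bound]
step 5: L[5]=9 C[4]=7 → dur=9, Σ=46 | A=compute:t4 B=load:t5 [load-bound]
step 6: L[6]=7 C[5]=7 → dur=7, Σ=53 | A=load:t6 B=compute:t5 [tied]
step 7: L[7]=9 C[6]=4 → dur=9, Σ=62 | A=compute:t6 B=load:t7 [load-bound]
step 8: C[7]=5 → dur=5, Σ=67 | A=idle B=compute:t7 [compute-only]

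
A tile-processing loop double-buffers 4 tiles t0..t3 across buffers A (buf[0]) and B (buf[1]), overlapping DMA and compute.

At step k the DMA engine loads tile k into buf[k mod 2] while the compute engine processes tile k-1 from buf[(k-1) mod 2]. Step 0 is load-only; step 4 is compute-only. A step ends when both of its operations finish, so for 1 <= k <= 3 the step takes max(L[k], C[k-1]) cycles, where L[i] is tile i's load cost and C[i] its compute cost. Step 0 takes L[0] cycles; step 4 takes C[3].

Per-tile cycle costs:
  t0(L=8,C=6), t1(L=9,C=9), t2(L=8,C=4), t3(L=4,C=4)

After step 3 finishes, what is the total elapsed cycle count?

end_cycle[3] = 30

step 0: L[0]=8 → dur=8, Σ=8 | A=load:t0 B=idle [load-only]
step 1: L[1]=9 C[0]=6 → dur=9, Σ=17 | A=compute:t0 B=load:t1 [load-bound]
step 2: L[2]=8 C[1]=9 → dur=9, Σ=26 | A=load:t2 B=compute:t1 [compute-bound]
step 3: L[3]=4 C[2]=4 → dur=4, Σ=30 | A=compute:t2 B=load:t3 [tied]
step 4: C[3]=4 → dur=4, Σ=34 | A=idle B=compute:t3 [compute-only]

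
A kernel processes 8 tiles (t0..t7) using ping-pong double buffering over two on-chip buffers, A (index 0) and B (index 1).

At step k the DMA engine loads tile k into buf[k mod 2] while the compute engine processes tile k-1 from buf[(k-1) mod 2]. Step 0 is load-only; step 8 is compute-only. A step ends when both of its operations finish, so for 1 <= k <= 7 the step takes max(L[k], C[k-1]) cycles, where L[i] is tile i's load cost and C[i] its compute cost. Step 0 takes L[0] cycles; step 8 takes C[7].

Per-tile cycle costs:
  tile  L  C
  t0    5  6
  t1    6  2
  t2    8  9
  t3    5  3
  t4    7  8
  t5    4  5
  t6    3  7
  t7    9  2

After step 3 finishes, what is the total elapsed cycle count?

end_cycle[3] = 28

k=0 load=t0/5c comp=- wait=5 total=5
k=1 load=t1/6c comp=t0/6c wait=6 total=11
k=2 load=t2/8c comp=t1/2c wait=8 total=19
k=3 load=t3/5c comp=t2/9c wait=9 total=28
k=4 load=t4/7c comp=t3/3c wait=7 total=35
k=5 load=t5/4c comp=t4/8c wait=8 total=43
k=6 load=t6/3c comp=t5/5c wait=5 total=48
k=7 load=t7/9c comp=t6/7c wait=9 total=57
k=8 load=- comp=t7/2c wait=2 total=59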